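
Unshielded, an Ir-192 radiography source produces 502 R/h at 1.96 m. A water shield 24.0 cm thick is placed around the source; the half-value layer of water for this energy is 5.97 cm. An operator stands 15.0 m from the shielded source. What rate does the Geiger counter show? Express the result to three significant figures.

0.528 R/h

Distance alone: (1.96/15.0)² = 0.01707, so 502 × 0.01707 = 8.569 R/h.
Shield: 24.0/5.97 = 4.020 half-value layers → attenuation 2^(−4.020) = 0.06164.
Combined: 8.569 × 0.06164 = 0.5282 R/h.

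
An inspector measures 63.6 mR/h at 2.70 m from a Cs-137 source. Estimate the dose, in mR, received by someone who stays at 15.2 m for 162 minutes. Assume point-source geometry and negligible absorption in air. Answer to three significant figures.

Intensity scales as (d₁/d₂)², so rate at 15.2 m:
63.6 × (2.70/15.2)² = 63.6 × 0.03155 = 2.007 mR/h.
Dose = rate × time = 2.007 mR/h × 2.700 h = 5.419 mR.

5.42 mR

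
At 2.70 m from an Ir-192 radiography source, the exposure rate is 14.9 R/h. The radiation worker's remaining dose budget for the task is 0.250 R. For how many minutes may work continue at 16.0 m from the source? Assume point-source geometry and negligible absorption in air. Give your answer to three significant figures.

35.4 min

Since intensity falls as 1/r², rate at 16.0 m:
14.9 × (2.70/16.0)² = 14.9 × 0.02848 = 0.4244 R/h.
Stay time = 0.250 R ÷ 0.4244 R/h = 0.5891 h = 35.35 min.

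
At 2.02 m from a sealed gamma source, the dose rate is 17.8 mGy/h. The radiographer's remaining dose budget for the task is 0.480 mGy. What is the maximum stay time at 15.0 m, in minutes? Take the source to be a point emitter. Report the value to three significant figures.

Since intensity falls as 1/r², rate at 15.0 m:
17.8 × (2.02/15.0)² = 17.8 × 0.01814 = 0.3229 mGy/h.
Stay time = 0.480 mGy ÷ 0.3229 mGy/h = 1.487 h = 89.22 min.

89.2 min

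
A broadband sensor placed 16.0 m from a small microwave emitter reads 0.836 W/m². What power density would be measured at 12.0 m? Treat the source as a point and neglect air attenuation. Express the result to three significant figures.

Since intensity falls as 1/r², scaling from 16.0 m to 12.0 m:
0.836 × (16.0/12.0)² = 0.836 × 1.778 = 1.486 W/m².

1.49 W/m²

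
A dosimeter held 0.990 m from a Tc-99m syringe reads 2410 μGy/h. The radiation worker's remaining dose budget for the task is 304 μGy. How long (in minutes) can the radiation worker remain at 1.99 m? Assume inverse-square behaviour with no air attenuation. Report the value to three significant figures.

30.6 min

Since intensity falls as 1/r², rate at 1.99 m:
2410 × (0.990/1.99)² = 2410 × 0.2475 = 596.5 μGy/h.
Stay time = 304 μGy ÷ 596.5 μGy/h = 0.5096 h = 30.58 min.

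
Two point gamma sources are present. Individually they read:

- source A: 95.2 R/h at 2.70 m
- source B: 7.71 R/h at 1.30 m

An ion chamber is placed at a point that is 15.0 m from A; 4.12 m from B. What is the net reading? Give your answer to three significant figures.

By superposition, sum each source's inverse-square contribution:
A: 95.2 × (2.70/15.0)² = 3.084 R/h
B: 7.71 × (1.30/4.12)² = 0.7676 R/h
Total = 3.084 + 0.7676 = 3.852 R/h.

3.85 R/h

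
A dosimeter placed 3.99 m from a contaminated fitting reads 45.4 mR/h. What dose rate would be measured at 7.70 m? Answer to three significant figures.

Intensity scales as (d₁/d₂)², so scaling from 3.99 m to 7.70 m:
45.4 × (3.99/7.70)² = 45.4 × 0.2685 = 12.19 mR/h.

12.2 mR/h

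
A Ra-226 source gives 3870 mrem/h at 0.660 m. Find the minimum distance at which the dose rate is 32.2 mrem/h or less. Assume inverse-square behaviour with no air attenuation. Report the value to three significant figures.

Intensity scales as (d₁/d₂)², so d₂ = d₁·√(I₁/I₂).
I₁/I₂ = 3870/32.2 = 120.2, so d₂ = 0.660 × √120.2 = 7.236 m.

7.24 m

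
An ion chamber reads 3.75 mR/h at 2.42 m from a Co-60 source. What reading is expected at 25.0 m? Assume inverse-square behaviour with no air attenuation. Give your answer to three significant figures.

0.0351 mR/h

Using I₁d₁² = I₂d₂², the rate at 25.0 m is
3.75 × (2.42/25.0)² = 3.75 × 0.009370 = 0.03514 mR/h.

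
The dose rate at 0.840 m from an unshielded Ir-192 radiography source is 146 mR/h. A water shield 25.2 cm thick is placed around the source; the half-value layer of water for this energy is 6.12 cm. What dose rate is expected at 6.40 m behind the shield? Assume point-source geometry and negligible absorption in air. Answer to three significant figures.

0.145 mR/h

Distance alone: 146 × (0.840/6.40)² = 146 × 0.01723 = 2.516 mR/h.
Shield: 25.2/6.12 = 4.118 half-value layers → attenuation 2^(−4.118) = 0.05759.
Combined: 2.516 × 0.05759 = 0.1449 mR/h.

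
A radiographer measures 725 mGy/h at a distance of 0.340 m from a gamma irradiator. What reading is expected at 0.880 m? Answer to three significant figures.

108 mGy/h

Intensity scales as (d₁/d₂)², so the rate at 0.880 m is
725 × (0.340/0.880)² = 725 × 0.1493 = 108.2 mGy/h.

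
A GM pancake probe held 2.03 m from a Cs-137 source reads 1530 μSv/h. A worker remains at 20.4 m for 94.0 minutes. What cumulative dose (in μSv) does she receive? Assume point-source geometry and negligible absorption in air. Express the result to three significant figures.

23.7 μSv

Applying the 1/r² law, rate at 20.4 m:
(2.03/20.4)² = 0.009902, so 1530 × 0.009902 = 15.15 μSv/h.
Dose = rate × time = 15.15 μSv/h × 1.567 h = 23.74 μSv.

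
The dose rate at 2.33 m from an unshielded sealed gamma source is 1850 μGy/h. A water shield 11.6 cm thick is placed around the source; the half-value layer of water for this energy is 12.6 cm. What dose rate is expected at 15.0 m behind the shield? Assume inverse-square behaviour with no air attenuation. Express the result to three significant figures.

Distance alone: (2.33/15.0)² = 0.02413, so 1850 × 0.02413 = 44.64 μGy/h.
Shield: 11.6/12.6 = 0.9206 half-value layers → attenuation 2^(−0.9206) = 0.5283.
Combined: 44.64 × 0.5283 = 23.58 μGy/h.

23.6 μGy/h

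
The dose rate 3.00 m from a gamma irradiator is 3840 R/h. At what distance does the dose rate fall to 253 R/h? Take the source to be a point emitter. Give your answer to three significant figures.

11.7 m

By the inverse-square law, d₂ = d₁·√(I₁/I₂).
I₁/I₂ = 3840/253 = 15.18, so d₂ = 3.00 × √15.18 = 11.69 m.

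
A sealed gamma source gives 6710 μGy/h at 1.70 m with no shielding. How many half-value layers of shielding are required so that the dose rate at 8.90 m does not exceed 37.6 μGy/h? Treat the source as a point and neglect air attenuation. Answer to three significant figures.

2.70 half-value layers

At 8.90 m, distance alone gives (1.70/8.90)² = 0.03649, so 6710 × 0.03649 = 244.8 μGy/h.
Further attenuation needed: 244.8/37.6 = 6.511.
n = log₂(6.511) = 2.703 half-value layers.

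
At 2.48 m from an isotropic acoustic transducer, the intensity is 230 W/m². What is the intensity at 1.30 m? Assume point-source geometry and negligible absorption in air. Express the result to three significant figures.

837 W/m²

By the inverse-square law, the rate at 1.30 m is
(2.48/1.30)² = 3.639, so 230 × 3.639 = 837.0 W/m².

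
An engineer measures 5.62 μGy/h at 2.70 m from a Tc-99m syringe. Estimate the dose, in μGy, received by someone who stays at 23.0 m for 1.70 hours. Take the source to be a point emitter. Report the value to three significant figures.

By the inverse-square law, rate at 23.0 m:
5.62 × (2.70/23.0)² = 5.62 × 0.01378 = 0.07744 μGy/h.
Dose = rate × time = 0.07744 μGy/h × 1.700 h = 0.1316 μGy.

0.132 μGy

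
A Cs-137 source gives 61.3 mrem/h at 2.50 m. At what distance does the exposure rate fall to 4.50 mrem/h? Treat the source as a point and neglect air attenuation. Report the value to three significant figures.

9.23 m

Using I₁d₁² = I₂d₂², d₂ = d₁·√(I₁/I₂).
I₁/I₂ = 61.3/4.50 = 13.62, so d₂ = 2.50 × √13.62 = 9.226 m.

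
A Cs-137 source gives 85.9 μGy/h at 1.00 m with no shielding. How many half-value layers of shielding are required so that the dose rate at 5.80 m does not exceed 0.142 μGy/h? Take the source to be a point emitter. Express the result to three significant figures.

4.17 half-value layers

At 5.80 m, distance alone gives 85.9 × (1.00/5.80)² = 85.9 × 0.02973 = 2.554 μGy/h.
Further attenuation needed: 2.554/0.142 = 17.99.
n = log₂(17.99) = 4.169 half-value layers.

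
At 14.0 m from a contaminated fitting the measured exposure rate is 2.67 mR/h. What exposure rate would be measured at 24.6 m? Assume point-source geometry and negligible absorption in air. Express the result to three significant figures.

Using I₁d₁² = I₂d₂², scaling from 14.0 m to 24.6 m:
2.67 × (14.0/24.6)² = 2.67 × 0.3239 = 0.8648 mR/h.

0.865 mR/h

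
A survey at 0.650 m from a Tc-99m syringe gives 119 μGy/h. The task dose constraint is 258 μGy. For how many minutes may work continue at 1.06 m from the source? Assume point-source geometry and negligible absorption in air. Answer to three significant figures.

Since intensity falls as 1/r², rate at 1.06 m:
(0.650/1.06)² = 0.3760, so 119 × 0.3760 = 44.74 μGy/h.
Stay time = 258 μGy ÷ 44.74 μGy/h = 5.767 h = 346.0 min.

346 min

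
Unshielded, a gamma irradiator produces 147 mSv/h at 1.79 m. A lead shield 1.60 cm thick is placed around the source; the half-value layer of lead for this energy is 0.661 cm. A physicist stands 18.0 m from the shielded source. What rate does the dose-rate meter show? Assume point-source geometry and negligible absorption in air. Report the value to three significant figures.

0.272 mSv/h

Distance alone: 147 × (1.79/18.0)² = 147 × 0.009889 = 1.454 mSv/h.
Shield: 1.60/0.661 = 2.421 half-value layers → attenuation 2^(−2.421) = 0.1867.
Combined: 1.454 × 0.1867 = 0.2715 mSv/h.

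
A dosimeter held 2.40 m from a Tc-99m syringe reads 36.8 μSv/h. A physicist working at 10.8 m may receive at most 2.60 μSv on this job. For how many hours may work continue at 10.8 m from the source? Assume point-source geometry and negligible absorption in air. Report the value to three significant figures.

Applying the 1/r² law, rate at 10.8 m:
(2.40/10.8)² = 0.04938, so 36.8 × 0.04938 = 1.817 μSv/h.
Stay time = 2.60 μSv ÷ 1.817 μSv/h = 1.431 h.

1.43 h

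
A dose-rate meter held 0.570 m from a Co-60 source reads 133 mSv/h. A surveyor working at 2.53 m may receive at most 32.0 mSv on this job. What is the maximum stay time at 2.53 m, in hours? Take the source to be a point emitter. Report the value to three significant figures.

4.74 h

Applying the 1/r² law, rate at 2.53 m:
(0.570/2.53)² = 0.05076, so 133 × 0.05076 = 6.751 mSv/h.
Stay time = 32.0 mSv ÷ 6.751 mSv/h = 4.740 h.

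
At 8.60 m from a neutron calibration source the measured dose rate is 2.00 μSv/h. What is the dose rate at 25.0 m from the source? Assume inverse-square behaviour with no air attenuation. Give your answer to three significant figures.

0.237 μSv/h

Intensity scales as (d₁/d₂)², so scaling from 8.60 m to 25.0 m:
(8.60/25.0)² = 0.1183, so 2.00 × 0.1183 = 0.2366 μSv/h.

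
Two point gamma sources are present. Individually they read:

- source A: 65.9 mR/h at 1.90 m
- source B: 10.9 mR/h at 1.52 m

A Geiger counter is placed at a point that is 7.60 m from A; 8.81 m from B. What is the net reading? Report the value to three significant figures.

4.44 mR/h

Each source contributes Iᵢ·(dᵢ/rᵢ)²; contributions add.
A: 65.9 × (1.90/7.60)² = 4.119 mR/h
B: 10.9 × (1.52/8.81)² = 0.3245 mR/h
Total = 4.119 + 0.3245 = 4.444 mR/h.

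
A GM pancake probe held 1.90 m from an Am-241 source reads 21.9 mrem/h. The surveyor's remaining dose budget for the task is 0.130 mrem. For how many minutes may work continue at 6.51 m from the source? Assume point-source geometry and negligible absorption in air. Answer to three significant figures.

4.18 min

Applying the 1/r² law, rate at 6.51 m:
(1.90/6.51)² = 0.08518, so 21.9 × 0.08518 = 1.865 mrem/h.
Stay time = 0.130 mrem ÷ 1.865 mrem/h = 0.06971 h = 4.183 min.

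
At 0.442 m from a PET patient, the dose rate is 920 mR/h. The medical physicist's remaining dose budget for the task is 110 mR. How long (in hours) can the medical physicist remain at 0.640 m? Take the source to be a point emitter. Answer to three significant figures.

Applying the 1/r² law, rate at 0.640 m:
(0.442/0.640)² = 0.4770, so 920 × 0.4770 = 438.8 mR/h.
Stay time = 110 mR ÷ 438.8 mR/h = 0.2507 h.

0.251 h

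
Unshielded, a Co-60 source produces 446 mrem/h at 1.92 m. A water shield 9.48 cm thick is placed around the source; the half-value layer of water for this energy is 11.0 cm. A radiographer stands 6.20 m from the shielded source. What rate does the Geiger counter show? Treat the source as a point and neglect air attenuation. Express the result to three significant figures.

Distance alone: 446 × (1.92/6.20)² = 446 × 0.09590 = 42.77 mrem/h.
Shield: 9.48/11.0 = 0.8618 half-value layers → attenuation 2^(−0.8618) = 0.5503.
Combined: 42.77 × 0.5503 = 23.54 mrem/h.

23.5 mrem/h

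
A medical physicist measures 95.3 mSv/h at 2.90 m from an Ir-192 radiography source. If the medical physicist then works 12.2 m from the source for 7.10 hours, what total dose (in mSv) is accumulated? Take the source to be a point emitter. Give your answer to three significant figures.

Intensity scales as (d₁/d₂)², so rate at 12.2 m:
95.3 × (2.90/12.2)² = 95.3 × 0.05650 = 5.384 mSv/h.
Dose = rate × time = 5.384 mSv/h × 7.100 h = 38.23 mSv.

38.2 mSv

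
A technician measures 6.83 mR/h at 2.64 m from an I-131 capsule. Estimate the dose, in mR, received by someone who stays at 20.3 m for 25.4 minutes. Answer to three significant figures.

0.0489 mR

Applying the 1/r² law, rate at 20.3 m:
6.83 × (2.64/20.3)² = 6.83 × 0.01691 = 0.1155 mR/h.
Dose = rate × time = 0.1155 mR/h × 0.4233 h = 0.04889 mR.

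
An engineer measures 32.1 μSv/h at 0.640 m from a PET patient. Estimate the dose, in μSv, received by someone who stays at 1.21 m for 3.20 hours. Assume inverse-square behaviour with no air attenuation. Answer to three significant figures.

By the inverse-square law, rate at 1.21 m:
(0.640/1.21)² = 0.2798, so 32.1 × 0.2798 = 8.982 μSv/h.
Dose = rate × time = 8.982 μSv/h × 3.200 h = 28.74 μSv.

28.7 μSv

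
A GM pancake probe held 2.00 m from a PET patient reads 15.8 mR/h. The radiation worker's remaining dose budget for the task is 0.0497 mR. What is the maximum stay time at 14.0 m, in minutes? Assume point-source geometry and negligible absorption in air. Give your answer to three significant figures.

By the inverse-square law, rate at 14.0 m:
(2.00/14.0)² = 0.02041, so 15.8 × 0.02041 = 0.3225 mR/h.
Stay time = 0.0497 mR ÷ 0.3225 mR/h = 0.1541 h = 9.246 min.

9.25 min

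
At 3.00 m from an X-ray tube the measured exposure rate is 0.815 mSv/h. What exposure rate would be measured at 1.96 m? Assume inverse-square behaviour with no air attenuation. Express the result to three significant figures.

1.91 mSv/h

Intensity scales as (d₁/d₂)², so scaling from 3.00 m to 1.96 m:
0.815 × (3.00/1.96)² = 0.815 × 2.343 = 1.910 mSv/h.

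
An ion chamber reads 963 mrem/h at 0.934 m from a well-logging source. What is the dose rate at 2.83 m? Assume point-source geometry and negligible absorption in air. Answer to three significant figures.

105 mrem/h

By the inverse-square law, the rate at 2.83 m is
963 × (0.934/2.83)² = 963 × 0.1089 = 104.9 mrem/h.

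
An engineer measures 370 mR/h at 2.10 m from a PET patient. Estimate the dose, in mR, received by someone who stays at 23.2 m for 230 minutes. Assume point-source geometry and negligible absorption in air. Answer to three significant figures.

Applying the 1/r² law, rate at 23.2 m:
(2.10/23.2)² = 0.008193, so 370 × 0.008193 = 3.031 mR/h.
Dose = rate × time = 3.031 mR/h × 3.833 h = 11.62 mR.

11.6 mR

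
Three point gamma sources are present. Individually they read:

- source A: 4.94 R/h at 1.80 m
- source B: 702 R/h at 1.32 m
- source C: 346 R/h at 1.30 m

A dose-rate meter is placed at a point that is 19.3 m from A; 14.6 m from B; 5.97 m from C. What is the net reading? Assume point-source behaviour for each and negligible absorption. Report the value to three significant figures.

22.2 R/h

By superposition, sum each source's inverse-square contribution:
A: 4.94 × (1.80/19.3)² = 0.04297 R/h
B: 702 × (1.32/14.6)² = 5.738 R/h
C: 346 × (1.30/5.97)² = 16.41 R/h
Total = 0.04297 + 5.738 + 16.41 = 22.19 R/h.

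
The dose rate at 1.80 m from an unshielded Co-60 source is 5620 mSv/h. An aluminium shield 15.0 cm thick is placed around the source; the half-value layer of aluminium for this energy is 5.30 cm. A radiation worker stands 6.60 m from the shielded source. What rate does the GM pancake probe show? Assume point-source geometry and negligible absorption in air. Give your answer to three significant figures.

Distance alone: 5620 × (1.80/6.60)² = 5620 × 0.07438 = 418.0 mSv/h.
Shield: 15.0/5.30 = 2.830 half-value layers → attenuation 2^(−2.830) = 0.1406.
Combined: 418.0 × 0.1406 = 58.77 mSv/h.

58.8 mSv/h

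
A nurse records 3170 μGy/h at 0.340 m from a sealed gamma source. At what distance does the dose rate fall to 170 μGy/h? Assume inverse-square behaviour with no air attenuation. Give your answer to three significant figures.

Using I₁d₁² = I₂d₂², d₂ = d₁·√(I₁/I₂).
I₁/I₂ = 3170/170 = 18.65, so d₂ = 0.340 × √18.65 = 1.468 m.

1.47 m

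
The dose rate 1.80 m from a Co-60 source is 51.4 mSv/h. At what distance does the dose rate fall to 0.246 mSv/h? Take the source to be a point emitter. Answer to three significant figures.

Using I₁d₁² = I₂d₂², d₂ = d₁·√(I₁/I₂).
I₁/I₂ = 51.4/0.246 = 208.9, so d₂ = 1.80 × √208.9 = 26.02 m.

26.0 m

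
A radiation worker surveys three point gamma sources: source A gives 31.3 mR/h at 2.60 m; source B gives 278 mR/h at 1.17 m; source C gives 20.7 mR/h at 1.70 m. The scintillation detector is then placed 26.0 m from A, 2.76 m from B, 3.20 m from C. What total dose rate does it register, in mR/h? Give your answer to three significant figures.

56.1 mR/h

By superposition, sum each source's inverse-square contribution:
A: 31.3 × (2.60/26.0)² = 0.3130 mR/h
B: 278 × (1.17/2.76)² = 49.96 mR/h
C: 20.7 × (1.70/3.20)² = 5.842 mR/h
Total = 0.3130 + 49.96 + 5.842 = 56.12 mR/h.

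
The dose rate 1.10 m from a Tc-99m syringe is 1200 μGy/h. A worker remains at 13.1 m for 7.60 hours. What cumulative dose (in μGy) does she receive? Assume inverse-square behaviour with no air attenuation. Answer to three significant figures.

64.3 μGy

Since intensity falls as 1/r², rate at 13.1 m:
(1.10/13.1)² = 0.007051, so 1200 × 0.007051 = 8.461 μGy/h.
Dose = rate × time = 8.461 μGy/h × 7.600 h = 64.30 μGy.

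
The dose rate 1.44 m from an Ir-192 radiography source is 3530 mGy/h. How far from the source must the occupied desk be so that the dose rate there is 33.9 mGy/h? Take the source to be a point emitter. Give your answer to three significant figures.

14.7 m

Intensity scales as (d₁/d₂)², so d₂ = d₁·√(I₁/I₂).
I₁/I₂ = 3530/33.9 = 104.1, so d₂ = 1.44 × √104.1 = 14.69 m.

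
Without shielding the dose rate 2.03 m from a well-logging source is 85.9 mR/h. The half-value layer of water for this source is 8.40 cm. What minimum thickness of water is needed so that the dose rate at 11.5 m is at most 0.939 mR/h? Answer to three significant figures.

At 11.5 m, distance alone gives 85.9 × (2.03/11.5)² = 85.9 × 0.03116 = 2.677 mR/h.
Further attenuation needed: 2.677/0.939 = 2.851.
n = log₂(2.851) = 1.511 half-value layers.
Thickness = 1.511 × 8.40 cm = 12.69 cm.

12.7 cm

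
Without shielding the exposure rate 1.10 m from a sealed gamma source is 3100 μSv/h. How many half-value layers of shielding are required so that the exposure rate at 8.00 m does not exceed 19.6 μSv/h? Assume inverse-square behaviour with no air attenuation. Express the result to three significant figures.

1.58 half-value layers

At 8.00 m, distance alone gives (1.10/8.00)² = 0.01891, so 3100 × 0.01891 = 58.62 μSv/h.
Further attenuation needed: 58.62/19.6 = 2.991.
n = log₂(2.991) = 1.581 half-value layers.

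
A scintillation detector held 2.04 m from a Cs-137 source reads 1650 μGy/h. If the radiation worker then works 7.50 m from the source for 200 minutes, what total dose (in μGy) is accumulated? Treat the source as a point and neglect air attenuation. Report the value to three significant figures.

Applying the 1/r² law, rate at 7.50 m:
1650 × (2.04/7.50)² = 1650 × 0.07398 = 122.1 μGy/h.
Dose = rate × time = 122.1 μGy/h × 3.333 h = 407.0 μGy.

407 μGy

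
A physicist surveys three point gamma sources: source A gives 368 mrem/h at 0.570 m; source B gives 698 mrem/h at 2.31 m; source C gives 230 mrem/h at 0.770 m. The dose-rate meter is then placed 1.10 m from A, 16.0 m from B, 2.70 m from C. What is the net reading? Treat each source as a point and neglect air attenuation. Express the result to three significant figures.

Each source contributes Iᵢ·(dᵢ/rᵢ)²; contributions add.
A: 368 × (0.570/1.10)² = 98.81 mrem/h
B: 698 × (2.31/16.0)² = 14.55 mrem/h
C: 230 × (0.770/2.70)² = 18.71 mrem/h
Total = 98.81 + 14.55 + 18.71 = 132.1 mrem/h.

132 mrem/h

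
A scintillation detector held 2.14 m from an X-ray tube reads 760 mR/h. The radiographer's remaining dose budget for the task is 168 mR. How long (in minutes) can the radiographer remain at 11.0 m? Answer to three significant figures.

By the inverse-square law, rate at 11.0 m:
(2.14/11.0)² = 0.03785, so 760 × 0.03785 = 28.77 mR/h.
Stay time = 168 mR ÷ 28.77 mR/h = 5.839 h = 350.3 min.

350 min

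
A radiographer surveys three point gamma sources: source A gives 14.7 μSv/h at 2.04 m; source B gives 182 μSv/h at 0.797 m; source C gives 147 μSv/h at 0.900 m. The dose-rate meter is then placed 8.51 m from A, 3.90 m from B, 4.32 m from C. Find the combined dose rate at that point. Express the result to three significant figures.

14.8 μSv/h

Each source contributes Iᵢ·(dᵢ/rᵢ)²; contributions add.
A: 14.7 × (2.04/8.51)² = 0.8447 μSv/h
B: 182 × (0.797/3.90)² = 7.601 μSv/h
C: 147 × (0.900/4.32)² = 6.380 μSv/h
Total = 0.8447 + 7.601 + 6.380 = 14.83 μSv/h.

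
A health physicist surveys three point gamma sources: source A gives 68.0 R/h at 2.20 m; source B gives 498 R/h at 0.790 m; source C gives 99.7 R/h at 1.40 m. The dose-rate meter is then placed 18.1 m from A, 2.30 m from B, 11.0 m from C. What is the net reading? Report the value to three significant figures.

Each source contributes Iᵢ·(dᵢ/rᵢ)²; contributions add.
A: 68.0 × (2.20/18.1)² = 1.005 R/h
B: 498 × (0.790/2.30)² = 58.75 R/h
C: 99.7 × (1.40/11.0)² = 1.615 R/h
Total = 1.005 + 58.75 + 1.615 = 61.37 R/h.

61.4 R/h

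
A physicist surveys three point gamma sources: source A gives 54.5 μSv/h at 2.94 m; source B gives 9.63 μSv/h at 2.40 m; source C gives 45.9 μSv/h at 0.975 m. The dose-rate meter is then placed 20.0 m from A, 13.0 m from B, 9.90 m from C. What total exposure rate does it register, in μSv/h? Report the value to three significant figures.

By superposition, sum each source's inverse-square contribution:
A: 54.5 × (2.94/20.0)² = 1.178 μSv/h
B: 9.63 × (2.40/13.0)² = 0.3282 μSv/h
C: 45.9 × (0.975/9.90)² = 0.4452 μSv/h
Total = 1.178 + 0.3282 + 0.4452 = 1.951 μSv/h.

1.95 μSv/h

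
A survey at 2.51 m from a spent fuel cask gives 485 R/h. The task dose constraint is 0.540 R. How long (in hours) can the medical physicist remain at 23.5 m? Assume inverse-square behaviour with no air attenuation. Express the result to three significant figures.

Applying the 1/r² law, rate at 23.5 m:
(2.51/23.5)² = 0.01141, so 485 × 0.01141 = 5.534 R/h.
Stay time = 0.540 R ÷ 5.534 R/h = 0.09758 h.

0.0976 h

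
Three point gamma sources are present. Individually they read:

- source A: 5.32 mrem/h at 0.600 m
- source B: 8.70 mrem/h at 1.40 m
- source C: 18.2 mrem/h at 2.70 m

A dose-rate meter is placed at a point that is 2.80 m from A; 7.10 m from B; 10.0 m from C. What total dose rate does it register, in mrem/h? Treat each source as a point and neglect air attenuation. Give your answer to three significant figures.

Each source contributes Iᵢ·(dᵢ/rᵢ)²; contributions add.
A: 5.32 × (0.600/2.80)² = 0.2443 mrem/h
B: 8.70 × (1.40/7.10)² = 0.3383 mrem/h
C: 18.2 × (2.70/10.0)² = 1.327 mrem/h
Total = 0.2443 + 0.3383 + 1.327 = 1.910 mrem/h.

1.91 mrem/h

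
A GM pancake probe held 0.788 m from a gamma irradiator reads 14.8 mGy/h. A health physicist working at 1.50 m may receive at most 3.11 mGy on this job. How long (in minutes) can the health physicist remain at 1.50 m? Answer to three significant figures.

Applying the 1/r² law, rate at 1.50 m:
14.8 × (0.788/1.50)² = 14.8 × 0.2760 = 4.085 mGy/h.
Stay time = 3.11 mGy ÷ 4.085 mGy/h = 0.7613 h = 45.68 min.

45.7 min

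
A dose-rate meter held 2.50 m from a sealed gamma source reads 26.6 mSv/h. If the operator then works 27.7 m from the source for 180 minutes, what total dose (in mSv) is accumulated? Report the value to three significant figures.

0.650 mSv

Using I₁d₁² = I₂d₂², rate at 27.7 m:
(2.50/27.7)² = 0.008146, so 26.6 × 0.008146 = 0.2167 mSv/h.
Dose = rate × time = 0.2167 mSv/h × 3.000 h = 0.6501 mSv.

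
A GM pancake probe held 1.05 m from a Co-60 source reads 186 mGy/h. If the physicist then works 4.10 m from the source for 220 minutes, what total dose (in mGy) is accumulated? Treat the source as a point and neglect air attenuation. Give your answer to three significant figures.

By the inverse-square law, rate at 4.10 m:
186 × (1.05/4.10)² = 186 × 0.06559 = 12.20 mGy/h.
Dose = rate × time = 12.20 mGy/h × 3.667 h = 44.74 mGy.

44.7 mGy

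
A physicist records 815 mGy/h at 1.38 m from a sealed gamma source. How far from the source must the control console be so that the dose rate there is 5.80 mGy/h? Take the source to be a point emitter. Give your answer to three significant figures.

16.4 m

Since intensity falls as 1/r², d₂ = d₁·√(I₁/I₂).
I₁/I₂ = 815/5.80 = 140.5, so d₂ = 1.38 × √140.5 = 16.36 m.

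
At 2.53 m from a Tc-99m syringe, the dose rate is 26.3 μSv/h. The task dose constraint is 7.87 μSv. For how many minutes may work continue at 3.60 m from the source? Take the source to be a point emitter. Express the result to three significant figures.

Using I₁d₁² = I₂d₂², rate at 3.60 m:
26.3 × (2.53/3.60)² = 26.3 × 0.4939 = 12.99 μSv/h.
Stay time = 7.87 μSv ÷ 12.99 μSv/h = 0.6059 h = 36.35 min.

36.4 min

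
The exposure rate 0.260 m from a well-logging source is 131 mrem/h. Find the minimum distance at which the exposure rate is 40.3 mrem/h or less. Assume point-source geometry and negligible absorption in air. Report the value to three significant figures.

By the inverse-square law, d₂ = d₁·√(I₁/I₂).
I₁/I₂ = 131/40.3 = 3.251, so d₂ = 0.260 × √3.251 = 0.4688 m.

0.469 m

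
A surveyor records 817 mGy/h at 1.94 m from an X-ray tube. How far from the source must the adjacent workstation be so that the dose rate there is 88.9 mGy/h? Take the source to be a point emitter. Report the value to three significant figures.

Using I₁d₁² = I₂d₂², d₂ = d₁·√(I₁/I₂).
I₁/I₂ = 817/88.9 = 9.190, so d₂ = 1.94 × √9.190 = 5.881 m.

5.88 m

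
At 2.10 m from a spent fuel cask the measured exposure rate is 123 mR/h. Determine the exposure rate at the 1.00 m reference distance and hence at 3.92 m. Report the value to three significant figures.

Intensity scales as (d₁/d₂)², so
At 1.00 m: (2.10/1.00)² = 4.410, so 123 × 4.410 = 542.4 mR/h
At 3.92 m: 542.4 × (1.00/3.92)² = 542.4 × 0.06508 = 35.30 mR/h.

542 mR/h; 35.3 mR/h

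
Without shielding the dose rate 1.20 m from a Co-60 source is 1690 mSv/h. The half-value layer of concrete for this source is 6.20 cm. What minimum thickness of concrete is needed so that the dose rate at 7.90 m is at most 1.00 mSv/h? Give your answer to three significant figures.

At 7.90 m, distance alone gives (1.20/7.90)² = 0.02307, so 1690 × 0.02307 = 38.99 mSv/h.
Further attenuation needed: 38.99/1.00 = 38.99.
n = log₂(38.99) = 5.285 half-value layers.
Thickness = 5.285 × 6.20 cm = 32.77 cm.

32.8 cm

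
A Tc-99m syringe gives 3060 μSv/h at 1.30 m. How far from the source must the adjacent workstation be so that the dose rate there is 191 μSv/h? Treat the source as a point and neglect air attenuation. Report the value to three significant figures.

5.20 m

Applying the 1/r² law, d₂ = d₁·√(I₁/I₂).
I₁/I₂ = 3060/191 = 16.02, so d₂ = 1.30 × √16.02 = 5.203 m.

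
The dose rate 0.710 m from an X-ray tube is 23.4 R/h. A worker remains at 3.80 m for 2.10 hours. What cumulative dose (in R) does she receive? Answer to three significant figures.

1.72 R

Intensity scales as (d₁/d₂)², so rate at 3.80 m:
23.4 × (0.710/3.80)² = 23.4 × 0.03491 = 0.8169 R/h.
Dose = rate × time = 0.8169 R/h × 2.100 h = 1.715 R.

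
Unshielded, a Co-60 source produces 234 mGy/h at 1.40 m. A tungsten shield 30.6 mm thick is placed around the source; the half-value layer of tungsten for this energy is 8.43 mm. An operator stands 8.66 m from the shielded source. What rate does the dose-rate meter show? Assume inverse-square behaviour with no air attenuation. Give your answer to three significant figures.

0.494 mGy/h

Distance alone: (1.40/8.66)² = 0.02613, so 234 × 0.02613 = 6.114 mGy/h.
Shield: 30.6/8.43 = 3.630 half-value layers → attenuation 2^(−3.630) = 0.08077.
Combined: 6.114 × 0.08077 = 0.4938 mGy/h.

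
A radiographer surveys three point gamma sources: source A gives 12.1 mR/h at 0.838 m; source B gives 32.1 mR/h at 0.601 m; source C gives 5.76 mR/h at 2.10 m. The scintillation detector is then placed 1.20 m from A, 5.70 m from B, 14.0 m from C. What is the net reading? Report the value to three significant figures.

6.39 mR/h

Each source contributes Iᵢ·(dᵢ/rᵢ)²; contributions add.
A: 12.1 × (0.838/1.20)² = 5.901 mR/h
B: 32.1 × (0.601/5.70)² = 0.3569 mR/h
C: 5.76 × (2.10/14.0)² = 0.1296 mR/h
Total = 5.901 + 0.3569 + 0.1296 = 6.388 mR/h.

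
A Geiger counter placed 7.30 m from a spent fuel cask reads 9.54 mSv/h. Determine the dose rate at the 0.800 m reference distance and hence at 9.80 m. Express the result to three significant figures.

Applying the 1/r² law,
At 0.800 m: 9.54 × (7.30/0.800)² = 9.54 × 83.27 = 794.4 mSv/h
At 9.80 m: 794.4 × (0.800/9.80)² = 794.4 × 0.006664 = 5.294 mSv/h.

794 mSv/h; 5.29 mSv/h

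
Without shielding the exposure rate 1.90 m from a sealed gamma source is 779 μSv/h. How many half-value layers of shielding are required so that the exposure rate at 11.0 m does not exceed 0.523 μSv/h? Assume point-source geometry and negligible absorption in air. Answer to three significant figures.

5.47 half-value layers

At 11.0 m, distance alone gives (1.90/11.0)² = 0.02983, so 779 × 0.02983 = 23.24 μSv/h.
Further attenuation needed: 23.24/0.523 = 44.44.
n = log₂(44.44) = 5.474 half-value layers.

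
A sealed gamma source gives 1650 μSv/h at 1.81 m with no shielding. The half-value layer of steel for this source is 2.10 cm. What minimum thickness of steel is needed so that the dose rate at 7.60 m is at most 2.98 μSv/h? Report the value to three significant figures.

10.4 cm

At 7.60 m, distance alone gives (1.81/7.60)² = 0.05672, so 1650 × 0.05672 = 93.59 μSv/h.
Further attenuation needed: 93.59/2.98 = 31.41.
n = log₂(31.41) = 4.973 half-value layers.
Thickness = 4.973 × 2.10 cm = 10.44 cm.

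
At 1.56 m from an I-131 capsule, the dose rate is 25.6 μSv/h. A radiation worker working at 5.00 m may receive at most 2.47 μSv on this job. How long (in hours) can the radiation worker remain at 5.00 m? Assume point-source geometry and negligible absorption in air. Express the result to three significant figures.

0.991 h

Since intensity falls as 1/r², rate at 5.00 m:
25.6 × (1.56/5.00)² = 25.6 × 0.09734 = 2.492 μSv/h.
Stay time = 2.47 μSv ÷ 2.492 μSv/h = 0.9912 h.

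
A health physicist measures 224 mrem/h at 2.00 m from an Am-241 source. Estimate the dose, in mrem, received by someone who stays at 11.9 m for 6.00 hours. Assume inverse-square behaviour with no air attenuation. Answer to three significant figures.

38.0 mrem

Since intensity falls as 1/r², rate at 11.9 m:
(2.00/11.9)² = 0.02825, so 224 × 0.02825 = 6.328 mrem/h.
Dose = rate × time = 6.328 mrem/h × 6.000 h = 37.97 mrem.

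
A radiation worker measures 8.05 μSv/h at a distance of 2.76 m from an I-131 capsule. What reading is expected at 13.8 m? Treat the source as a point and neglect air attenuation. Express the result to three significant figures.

Intensity scales as (d₁/d₂)², so the rate at 13.8 m is
(2.76/13.8)² = 0.04000, so 8.05 × 0.04000 = 0.3220 μSv/h.

0.322 μSv/h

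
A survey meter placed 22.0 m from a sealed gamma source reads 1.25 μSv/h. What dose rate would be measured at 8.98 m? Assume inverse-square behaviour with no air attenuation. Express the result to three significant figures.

7.50 μSv/h

Using I₁d₁² = I₂d₂², scaling from 22.0 m to 8.98 m:
1.25 × (22.0/8.98)² = 1.25 × 6.002 = 7.502 μSv/h.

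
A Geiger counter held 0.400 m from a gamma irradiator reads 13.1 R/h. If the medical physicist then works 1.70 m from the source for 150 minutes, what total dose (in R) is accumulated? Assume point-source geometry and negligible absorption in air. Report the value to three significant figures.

1.81 R

Using I₁d₁² = I₂d₂², rate at 1.70 m:
13.1 × (0.400/1.70)² = 13.1 × 0.05536 = 0.7252 R/h.
Dose = rate × time = 0.7252 R/h × 2.500 h = 1.813 R.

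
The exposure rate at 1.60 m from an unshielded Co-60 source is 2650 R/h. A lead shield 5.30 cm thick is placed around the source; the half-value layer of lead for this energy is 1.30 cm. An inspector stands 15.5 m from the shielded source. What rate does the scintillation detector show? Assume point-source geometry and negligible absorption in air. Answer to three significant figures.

1.67 R/h

Distance alone: (1.60/15.5)² = 0.01066, so 2650 × 0.01066 = 28.25 R/h.
Shield: 5.30/1.30 = 4.077 half-value layers → attenuation 2^(−4.077) = 0.05925.
Combined: 28.25 × 0.05925 = 1.674 R/h.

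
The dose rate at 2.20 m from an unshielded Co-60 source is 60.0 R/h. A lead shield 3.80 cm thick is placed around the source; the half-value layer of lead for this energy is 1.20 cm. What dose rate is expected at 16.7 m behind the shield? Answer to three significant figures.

Distance alone: 60.0 × (2.20/16.7)² = 60.0 × 0.01735 = 1.041 R/h.
Shield: 3.80/1.20 = 3.167 half-value layers → attenuation 2^(−3.167) = 0.1113.
Combined: 1.041 × 0.1113 = 0.1159 R/h.

0.116 R/h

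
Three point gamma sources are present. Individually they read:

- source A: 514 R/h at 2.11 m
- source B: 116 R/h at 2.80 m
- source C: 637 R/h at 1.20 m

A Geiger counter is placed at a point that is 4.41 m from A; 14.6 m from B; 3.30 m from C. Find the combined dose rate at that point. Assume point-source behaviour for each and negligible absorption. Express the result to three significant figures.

Each source contributes Iᵢ·(dᵢ/rᵢ)²; contributions add.
A: 514 × (2.11/4.41)² = 117.7 R/h
B: 116 × (2.80/14.6)² = 4.266 R/h
C: 637 × (1.20/3.30)² = 84.23 R/h
Total = 117.7 + 4.266 + 84.23 = 206.2 R/h.

206 R/h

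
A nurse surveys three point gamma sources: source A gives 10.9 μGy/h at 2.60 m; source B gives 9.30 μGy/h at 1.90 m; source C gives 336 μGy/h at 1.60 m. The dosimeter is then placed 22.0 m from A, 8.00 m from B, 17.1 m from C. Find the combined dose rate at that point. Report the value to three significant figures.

Each source contributes Iᵢ·(dᵢ/rᵢ)²; contributions add.
A: 10.9 × (2.60/22.0)² = 0.1522 μGy/h
B: 9.30 × (1.90/8.00)² = 0.5246 μGy/h
C: 336 × (1.60/17.1)² = 2.942 μGy/h
Total = 0.1522 + 0.5246 + 2.942 = 3.619 μGy/h.

3.62 μGy/h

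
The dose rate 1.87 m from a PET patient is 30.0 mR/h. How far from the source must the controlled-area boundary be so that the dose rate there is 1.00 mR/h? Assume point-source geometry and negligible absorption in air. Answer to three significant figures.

Since intensity falls as 1/r², d₂ = d₁·√(I₁/I₂).
I₁/I₂ = 30.0/1.00 = 30.00, so d₂ = 1.87 × √30.00 = 10.24 m.

10.2 m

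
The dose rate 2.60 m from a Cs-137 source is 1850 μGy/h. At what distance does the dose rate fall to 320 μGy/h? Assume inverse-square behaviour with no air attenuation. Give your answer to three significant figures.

By the inverse-square law, d₂ = d₁·√(I₁/I₂).
I₁/I₂ = 1850/320 = 5.781, so d₂ = 2.60 × √5.781 = 6.251 m.

6.25 m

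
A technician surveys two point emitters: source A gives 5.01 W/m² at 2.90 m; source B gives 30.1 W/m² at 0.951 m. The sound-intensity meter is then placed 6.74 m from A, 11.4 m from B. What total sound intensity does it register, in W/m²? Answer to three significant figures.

1.14 W/m²

Each source contributes Iᵢ·(dᵢ/rᵢ)²; contributions add.
A: 5.01 × (2.90/6.74)² = 0.9275 W/m²
B: 30.1 × (0.951/11.4)² = 0.2095 W/m²
Total = 0.9275 + 0.2095 = 1.137 W/m².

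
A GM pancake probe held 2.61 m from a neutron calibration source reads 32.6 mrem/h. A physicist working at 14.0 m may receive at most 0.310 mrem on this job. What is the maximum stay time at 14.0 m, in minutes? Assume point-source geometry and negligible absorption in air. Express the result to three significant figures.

16.4 min

Using I₁d₁² = I₂d₂², rate at 14.0 m:
32.6 × (2.61/14.0)² = 32.6 × 0.03476 = 1.133 mrem/h.
Stay time = 0.310 mrem ÷ 1.133 mrem/h = 0.2736 h = 16.42 min.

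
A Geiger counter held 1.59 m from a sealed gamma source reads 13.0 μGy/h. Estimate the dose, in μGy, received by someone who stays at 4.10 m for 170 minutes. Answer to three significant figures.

Since intensity falls as 1/r², rate at 4.10 m:
13.0 × (1.59/4.10)² = 13.0 × 0.1504 = 1.955 μGy/h.
Dose = rate × time = 1.955 μGy/h × 2.833 h = 5.539 μGy.

5.54 μGy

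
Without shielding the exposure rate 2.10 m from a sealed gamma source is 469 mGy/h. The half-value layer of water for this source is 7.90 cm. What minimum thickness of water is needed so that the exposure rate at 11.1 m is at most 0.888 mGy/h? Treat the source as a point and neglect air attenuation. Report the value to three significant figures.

33.5 cm

At 11.1 m, distance alone gives (2.10/11.1)² = 0.03579, so 469 × 0.03579 = 16.79 mGy/h.
Further attenuation needed: 16.79/0.888 = 18.91.
n = log₂(18.91) = 4.241 half-value layers.
Thickness = 4.241 × 7.90 cm = 33.50 cm.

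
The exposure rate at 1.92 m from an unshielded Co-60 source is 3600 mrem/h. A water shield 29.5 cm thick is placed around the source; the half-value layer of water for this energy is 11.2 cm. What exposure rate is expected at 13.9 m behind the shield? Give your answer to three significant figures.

Distance alone: 3600 × (1.92/13.9)² = 3600 × 0.01908 = 68.69 mrem/h.
Shield: 29.5/11.2 = 2.634 half-value layers → attenuation 2^(−2.634) = 0.1611.
Combined: 68.69 × 0.1611 = 11.07 mrem/h.

11.1 mrem/h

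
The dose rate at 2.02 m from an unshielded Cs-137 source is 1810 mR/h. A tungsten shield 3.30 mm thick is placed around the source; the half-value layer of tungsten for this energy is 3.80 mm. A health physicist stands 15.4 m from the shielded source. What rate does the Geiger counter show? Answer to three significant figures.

17.1 mR/h

Distance alone: (2.02/15.4)² = 0.01721, so 1810 × 0.01721 = 31.15 mR/h.
Shield: 3.30/3.80 = 0.8684 half-value layers → attenuation 2^(−0.8684) = 0.5478.
Combined: 31.15 × 0.5478 = 17.06 mR/h.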